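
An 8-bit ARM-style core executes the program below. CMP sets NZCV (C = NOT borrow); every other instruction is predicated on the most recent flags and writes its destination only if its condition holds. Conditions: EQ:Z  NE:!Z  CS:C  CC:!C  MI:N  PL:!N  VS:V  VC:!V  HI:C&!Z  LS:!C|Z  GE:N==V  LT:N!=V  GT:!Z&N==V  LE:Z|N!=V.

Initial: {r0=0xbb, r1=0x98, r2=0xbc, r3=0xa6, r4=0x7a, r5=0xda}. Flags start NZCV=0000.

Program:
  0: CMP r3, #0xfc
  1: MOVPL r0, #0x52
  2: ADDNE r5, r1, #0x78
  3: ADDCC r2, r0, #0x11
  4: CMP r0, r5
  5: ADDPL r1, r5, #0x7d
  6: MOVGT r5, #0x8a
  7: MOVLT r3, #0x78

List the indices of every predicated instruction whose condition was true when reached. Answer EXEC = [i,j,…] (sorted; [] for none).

EXEC = [2,3,7]

[0] flags=1000 → (cmp)
[1] flags=1000 PL?F → skip
[2] flags=1000 NE?T → r5=0x10
[3] flags=1000 CC?T → r2=0xcc
[4] flags=1010 → (cmp)
[5] flags=1010 PL?F → skip
[6] flags=1010 GT?F → skip
[7] flags=1010 LT?T → r3=0x78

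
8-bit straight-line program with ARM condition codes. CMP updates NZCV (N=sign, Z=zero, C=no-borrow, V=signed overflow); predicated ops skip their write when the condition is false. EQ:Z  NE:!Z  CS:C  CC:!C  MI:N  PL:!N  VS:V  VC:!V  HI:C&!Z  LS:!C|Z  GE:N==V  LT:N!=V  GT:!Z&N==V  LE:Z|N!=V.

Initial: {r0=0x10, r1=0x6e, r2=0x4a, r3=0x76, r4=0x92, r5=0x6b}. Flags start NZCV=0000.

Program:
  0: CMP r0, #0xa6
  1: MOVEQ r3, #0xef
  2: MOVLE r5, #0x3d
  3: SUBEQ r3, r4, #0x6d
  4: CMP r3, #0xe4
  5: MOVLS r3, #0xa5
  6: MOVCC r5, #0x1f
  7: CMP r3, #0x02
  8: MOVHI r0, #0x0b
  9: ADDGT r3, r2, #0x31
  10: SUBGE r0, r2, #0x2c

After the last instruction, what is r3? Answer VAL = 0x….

0: ✓ CMP  NZCV=0000
1: · MOVEQ
2: · MOVLE
3: · SUBEQ
4: ✓ CMP  NZCV=1001
5: ✓ MOVLS  r3←0xa5
6: ✓ MOVCC  r5←0x1f
7: ✓ CMP  NZCV=1010
8: ✓ MOVHI  r0←0x0b
9: · ADDGT
10: · SUBGE

VAL = 0xa5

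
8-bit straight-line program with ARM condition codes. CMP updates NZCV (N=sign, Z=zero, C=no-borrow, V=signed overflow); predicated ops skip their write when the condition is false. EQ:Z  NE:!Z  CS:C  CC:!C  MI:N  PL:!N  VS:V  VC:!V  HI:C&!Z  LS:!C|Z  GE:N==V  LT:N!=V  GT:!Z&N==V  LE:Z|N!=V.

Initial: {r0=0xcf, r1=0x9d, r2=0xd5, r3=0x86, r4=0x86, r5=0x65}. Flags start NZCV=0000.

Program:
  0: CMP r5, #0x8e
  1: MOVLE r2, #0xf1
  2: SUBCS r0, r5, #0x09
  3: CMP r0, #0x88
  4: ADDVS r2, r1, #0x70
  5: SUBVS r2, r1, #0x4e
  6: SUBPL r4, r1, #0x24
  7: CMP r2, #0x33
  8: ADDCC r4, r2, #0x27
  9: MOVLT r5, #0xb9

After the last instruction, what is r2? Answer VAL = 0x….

0: ✓ CMP  NZCV=1001
1: · MOVLE
2: · SUBCS
3: ✓ CMP  NZCV=0010
4: · ADDVS
5: · SUBVS
6: ✓ SUBPL  r4←0x79
7: ✓ CMP  NZCV=1010
8: · ADDCC
9: ✓ MOVLT  r5←0xb9

VAL = 0xd5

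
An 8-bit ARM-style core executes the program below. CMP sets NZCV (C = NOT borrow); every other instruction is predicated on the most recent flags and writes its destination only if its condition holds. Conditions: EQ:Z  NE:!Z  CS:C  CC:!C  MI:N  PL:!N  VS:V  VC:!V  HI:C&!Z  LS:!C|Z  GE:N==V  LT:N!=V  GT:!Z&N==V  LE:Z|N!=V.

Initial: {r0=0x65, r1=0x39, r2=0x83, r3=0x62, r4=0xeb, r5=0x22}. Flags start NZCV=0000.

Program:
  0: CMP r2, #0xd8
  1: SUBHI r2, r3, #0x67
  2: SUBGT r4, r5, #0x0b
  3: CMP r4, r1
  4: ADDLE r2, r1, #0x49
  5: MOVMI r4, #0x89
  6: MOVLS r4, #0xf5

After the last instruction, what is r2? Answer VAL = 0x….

[0] flags=1000 → (cmp)
[1] flags=1000 HI?F → skip
[2] flags=1000 GT?F → skip
[3] flags=1010 → (cmp)
[4] flags=1010 LE?T → r2=0x82
[5] flags=1010 MI?T → r4=0x89
[6] flags=1010 LS?F → skip

VAL = 0x82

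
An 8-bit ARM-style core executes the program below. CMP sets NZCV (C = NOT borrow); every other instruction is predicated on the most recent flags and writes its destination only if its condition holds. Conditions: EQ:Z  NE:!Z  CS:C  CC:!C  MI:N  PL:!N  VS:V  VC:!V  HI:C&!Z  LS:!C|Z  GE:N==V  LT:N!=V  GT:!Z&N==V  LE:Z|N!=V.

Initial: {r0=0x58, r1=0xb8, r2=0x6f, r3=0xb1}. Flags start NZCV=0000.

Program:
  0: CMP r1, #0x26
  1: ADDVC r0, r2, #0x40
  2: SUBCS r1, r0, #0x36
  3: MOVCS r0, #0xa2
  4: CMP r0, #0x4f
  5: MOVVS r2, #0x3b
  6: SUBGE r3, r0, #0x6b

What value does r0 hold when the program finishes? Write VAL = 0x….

VAL = 0xa2

0: ✓ CMP  NZCV=1010
1: ✓ ADDVC  r0←0xaf
2: ✓ SUBCS  r1←0x79
3: ✓ MOVCS  r0←0xa2
4: ✓ CMP  NZCV=0011
5: ✓ MOVVS  r2←0x3b
6: · SUBGE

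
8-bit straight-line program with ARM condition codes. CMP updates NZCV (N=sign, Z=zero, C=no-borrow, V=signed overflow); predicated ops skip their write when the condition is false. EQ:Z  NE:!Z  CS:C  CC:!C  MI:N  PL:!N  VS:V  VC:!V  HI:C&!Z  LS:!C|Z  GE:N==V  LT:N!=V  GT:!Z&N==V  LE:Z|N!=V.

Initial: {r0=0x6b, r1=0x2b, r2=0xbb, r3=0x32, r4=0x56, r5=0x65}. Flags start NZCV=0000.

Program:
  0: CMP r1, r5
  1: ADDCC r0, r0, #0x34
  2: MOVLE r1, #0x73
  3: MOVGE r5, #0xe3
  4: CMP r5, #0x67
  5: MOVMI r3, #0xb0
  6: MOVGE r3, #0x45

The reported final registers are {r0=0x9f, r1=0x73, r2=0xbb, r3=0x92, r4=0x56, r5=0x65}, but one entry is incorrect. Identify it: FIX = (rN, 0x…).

0: ✓ CMP  NZCV=1000
1: ✓ ADDCC  r0←0x9f
2: ✓ MOVLE  r1←0x73
3: · MOVGE
4: ✓ CMP  NZCV=1000
5: ✓ MOVMI  r3←0xb0
6: · MOVGE

FIX = (r3, 0xb0)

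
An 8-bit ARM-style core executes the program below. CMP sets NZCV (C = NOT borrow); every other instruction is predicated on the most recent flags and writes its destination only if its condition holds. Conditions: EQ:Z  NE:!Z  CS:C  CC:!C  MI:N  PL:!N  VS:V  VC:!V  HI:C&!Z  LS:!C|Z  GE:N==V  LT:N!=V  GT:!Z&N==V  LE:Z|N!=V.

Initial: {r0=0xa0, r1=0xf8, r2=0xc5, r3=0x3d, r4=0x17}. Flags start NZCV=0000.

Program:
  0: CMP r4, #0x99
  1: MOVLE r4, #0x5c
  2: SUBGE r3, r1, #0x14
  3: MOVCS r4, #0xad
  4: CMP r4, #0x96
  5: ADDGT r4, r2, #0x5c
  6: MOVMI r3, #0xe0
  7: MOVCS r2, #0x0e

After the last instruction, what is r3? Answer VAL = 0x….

VAL = 0xe0

[0] flags=0000 → (cmp)
[1] flags=0000 LE?F → skip
[2] flags=0000 GE?T → r3=0xe4
[3] flags=0000 CS?F → skip
[4] flags=1001 → (cmp)
[5] flags=1001 GT?T → r4=0x21
[6] flags=1001 MI?T → r3=0xe0
[7] flags=1001 CS?F → skip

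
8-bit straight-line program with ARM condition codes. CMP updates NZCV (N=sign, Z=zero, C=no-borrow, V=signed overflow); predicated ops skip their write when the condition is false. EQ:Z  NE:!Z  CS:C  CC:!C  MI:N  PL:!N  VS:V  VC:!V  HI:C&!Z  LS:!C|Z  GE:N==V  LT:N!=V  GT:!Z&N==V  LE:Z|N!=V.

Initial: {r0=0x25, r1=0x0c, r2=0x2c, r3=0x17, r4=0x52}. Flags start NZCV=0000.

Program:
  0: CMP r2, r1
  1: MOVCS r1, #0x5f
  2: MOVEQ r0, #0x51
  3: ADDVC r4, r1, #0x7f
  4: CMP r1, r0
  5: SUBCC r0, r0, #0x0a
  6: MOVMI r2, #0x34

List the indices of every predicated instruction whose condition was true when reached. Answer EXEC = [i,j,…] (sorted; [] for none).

0: ✓ CMP  NZCV=0010
1: ✓ MOVCS  r1←0x5f
2: · MOVEQ
3: ✓ ADDVC  r4←0xde
4: ✓ CMP  NZCV=0010
5: · SUBCC
6: · MOVMI

EXEC = [1,3]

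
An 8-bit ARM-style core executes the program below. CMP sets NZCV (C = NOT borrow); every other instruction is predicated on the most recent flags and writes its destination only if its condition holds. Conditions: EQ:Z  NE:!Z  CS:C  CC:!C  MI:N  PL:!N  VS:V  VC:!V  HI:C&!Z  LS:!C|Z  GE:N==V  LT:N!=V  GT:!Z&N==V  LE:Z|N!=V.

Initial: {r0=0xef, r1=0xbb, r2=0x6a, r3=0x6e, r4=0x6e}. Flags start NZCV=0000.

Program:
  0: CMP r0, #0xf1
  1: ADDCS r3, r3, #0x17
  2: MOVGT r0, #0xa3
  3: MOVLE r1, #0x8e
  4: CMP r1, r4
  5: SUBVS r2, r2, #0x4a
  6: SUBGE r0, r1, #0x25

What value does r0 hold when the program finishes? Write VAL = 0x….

VAL = 0xef

0: ✓ CMP  NZCV=1000
1: · ADDCS
2: · MOVGT
3: ✓ MOVLE  r1←0x8e
4: ✓ CMP  NZCV=0011
5: ✓ SUBVS  r2←0x20
6: · SUBGE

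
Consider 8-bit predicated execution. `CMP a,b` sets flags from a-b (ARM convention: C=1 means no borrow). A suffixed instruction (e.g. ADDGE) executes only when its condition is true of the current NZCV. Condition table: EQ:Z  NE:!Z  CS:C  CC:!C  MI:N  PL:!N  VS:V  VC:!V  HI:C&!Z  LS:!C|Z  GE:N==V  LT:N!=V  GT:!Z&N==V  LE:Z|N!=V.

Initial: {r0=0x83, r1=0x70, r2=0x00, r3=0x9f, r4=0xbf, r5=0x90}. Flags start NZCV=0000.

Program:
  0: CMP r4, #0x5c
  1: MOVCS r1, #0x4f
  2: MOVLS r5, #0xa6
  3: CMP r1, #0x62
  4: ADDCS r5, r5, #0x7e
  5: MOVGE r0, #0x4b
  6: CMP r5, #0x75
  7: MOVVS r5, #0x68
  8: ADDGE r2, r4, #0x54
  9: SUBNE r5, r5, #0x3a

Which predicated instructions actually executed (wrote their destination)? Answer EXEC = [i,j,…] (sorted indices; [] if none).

0: ✓ CMP  NZCV=0011
1: ✓ MOVCS  r1←0x4f
2: · MOVLS
3: ✓ CMP  NZCV=1000
4: · ADDCS
5: · MOVGE
6: ✓ CMP  NZCV=0011
7: ✓ MOVVS  r5←0x68
8: · ADDGE
9: ✓ SUBNE  r5←0x2e

EXEC = [1,7,9]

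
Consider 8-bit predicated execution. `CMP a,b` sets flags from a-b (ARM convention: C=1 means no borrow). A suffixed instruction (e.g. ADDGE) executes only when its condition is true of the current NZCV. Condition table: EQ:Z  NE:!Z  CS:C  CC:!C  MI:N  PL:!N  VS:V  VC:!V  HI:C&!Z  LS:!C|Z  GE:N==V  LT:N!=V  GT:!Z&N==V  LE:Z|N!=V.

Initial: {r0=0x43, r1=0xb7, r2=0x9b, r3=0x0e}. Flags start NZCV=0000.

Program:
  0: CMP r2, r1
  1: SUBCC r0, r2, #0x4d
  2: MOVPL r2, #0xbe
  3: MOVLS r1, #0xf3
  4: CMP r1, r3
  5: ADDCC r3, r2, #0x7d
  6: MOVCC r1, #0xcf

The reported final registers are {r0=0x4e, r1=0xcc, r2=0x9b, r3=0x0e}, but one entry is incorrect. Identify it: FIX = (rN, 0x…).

FIX = (r1, 0xf3)

0: ✓ CMP  NZCV=1000
1: ✓ SUBCC  r0←0x4e
2: · MOVPL
3: ✓ MOVLS  r1←0xf3
4: ✓ CMP  NZCV=1010
5: · ADDCC
6: · MOVCC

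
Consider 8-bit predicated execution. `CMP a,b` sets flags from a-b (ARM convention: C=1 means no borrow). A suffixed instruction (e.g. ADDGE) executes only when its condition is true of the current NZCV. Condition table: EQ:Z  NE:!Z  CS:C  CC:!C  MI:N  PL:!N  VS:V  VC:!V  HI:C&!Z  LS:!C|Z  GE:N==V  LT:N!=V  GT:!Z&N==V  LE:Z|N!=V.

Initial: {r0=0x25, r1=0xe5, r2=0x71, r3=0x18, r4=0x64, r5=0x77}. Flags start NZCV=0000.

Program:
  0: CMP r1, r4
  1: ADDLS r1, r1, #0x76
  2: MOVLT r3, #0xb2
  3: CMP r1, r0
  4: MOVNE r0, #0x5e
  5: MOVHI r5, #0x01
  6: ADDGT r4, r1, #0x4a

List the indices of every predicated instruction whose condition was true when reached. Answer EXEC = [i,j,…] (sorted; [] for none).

EXEC = [2,4,5]

[0] flags=1010 → (cmp)
[1] flags=1010 LS?F → skip
[2] flags=1010 LT?T → r3=0xb2
[3] flags=1010 → (cmp)
[4] flags=1010 NE?T → r0=0x5e
[5] flags=1010 HI?T → r5=0x01
[6] flags=1010 GT?F → skip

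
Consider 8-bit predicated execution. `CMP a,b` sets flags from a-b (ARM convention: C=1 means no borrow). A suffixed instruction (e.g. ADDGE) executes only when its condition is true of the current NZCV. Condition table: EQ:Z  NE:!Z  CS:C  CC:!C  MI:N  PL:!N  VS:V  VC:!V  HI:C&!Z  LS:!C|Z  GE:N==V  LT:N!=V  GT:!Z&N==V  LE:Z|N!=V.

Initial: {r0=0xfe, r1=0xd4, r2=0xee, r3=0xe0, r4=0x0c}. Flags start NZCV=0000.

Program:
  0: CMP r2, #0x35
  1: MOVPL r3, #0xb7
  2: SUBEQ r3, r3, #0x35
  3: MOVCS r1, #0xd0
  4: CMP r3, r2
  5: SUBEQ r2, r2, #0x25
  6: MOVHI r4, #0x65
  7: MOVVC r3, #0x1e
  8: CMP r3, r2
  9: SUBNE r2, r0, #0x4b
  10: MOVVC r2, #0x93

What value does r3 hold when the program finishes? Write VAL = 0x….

[0] flags=1010 → (cmp)
[1] flags=1010 PL?F → skip
[2] flags=1010 EQ?F → skip
[3] flags=1010 CS?T → r1=0xd0
[4] flags=1000 → (cmp)
[5] flags=1000 EQ?F → skip
[6] flags=1000 HI?F → skip
[7] flags=1000 VC?T → r3=0x1e
[8] flags=0000 → (cmp)
[9] flags=0000 NE?T → r2=0xb3
[10] flags=0000 VC?T → r2=0x93

VAL = 0x1e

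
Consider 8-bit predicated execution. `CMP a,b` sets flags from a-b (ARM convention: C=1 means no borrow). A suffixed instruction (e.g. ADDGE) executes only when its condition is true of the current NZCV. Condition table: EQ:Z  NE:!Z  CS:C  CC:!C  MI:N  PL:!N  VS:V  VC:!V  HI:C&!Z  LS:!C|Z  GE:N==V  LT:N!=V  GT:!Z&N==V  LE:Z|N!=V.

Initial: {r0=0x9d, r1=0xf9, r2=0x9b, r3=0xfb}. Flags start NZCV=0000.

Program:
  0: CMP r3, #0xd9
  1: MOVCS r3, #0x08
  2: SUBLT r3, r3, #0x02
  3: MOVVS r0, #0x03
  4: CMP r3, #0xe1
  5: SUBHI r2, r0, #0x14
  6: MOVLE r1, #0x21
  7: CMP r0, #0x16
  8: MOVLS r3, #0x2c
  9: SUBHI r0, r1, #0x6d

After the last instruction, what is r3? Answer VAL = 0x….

0: ✓ CMP  NZCV=0010
1: ✓ MOVCS  r3←0x08
2: · SUBLT
3: · MOVVS
4: ✓ CMP  NZCV=0000
5: · SUBHI
6: · MOVLE
7: ✓ CMP  NZCV=1010
8: · MOVLS
9: ✓ SUBHI  r0←0x8c

VAL = 0x08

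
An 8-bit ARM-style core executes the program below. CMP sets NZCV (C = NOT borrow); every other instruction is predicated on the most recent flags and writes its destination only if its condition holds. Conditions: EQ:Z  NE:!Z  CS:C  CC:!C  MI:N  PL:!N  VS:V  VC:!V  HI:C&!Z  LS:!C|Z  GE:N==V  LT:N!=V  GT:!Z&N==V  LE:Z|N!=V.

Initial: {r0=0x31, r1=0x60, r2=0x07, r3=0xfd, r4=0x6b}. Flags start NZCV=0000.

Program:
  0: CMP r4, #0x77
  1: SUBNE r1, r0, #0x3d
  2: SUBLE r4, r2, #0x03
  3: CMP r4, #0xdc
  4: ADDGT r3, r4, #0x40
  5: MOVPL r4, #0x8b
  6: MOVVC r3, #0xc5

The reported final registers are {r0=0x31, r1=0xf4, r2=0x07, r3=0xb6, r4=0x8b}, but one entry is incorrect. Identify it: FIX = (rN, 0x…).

FIX = (r3, 0xc5)

0: ✓ CMP  NZCV=1000
1: ✓ SUBNE  r1←0xf4
2: ✓ SUBLE  r4←0x04
3: ✓ CMP  NZCV=0000
4: ✓ ADDGT  r3←0x44
5: ✓ MOVPL  r4←0x8b
6: ✓ MOVVC  r3←0xc5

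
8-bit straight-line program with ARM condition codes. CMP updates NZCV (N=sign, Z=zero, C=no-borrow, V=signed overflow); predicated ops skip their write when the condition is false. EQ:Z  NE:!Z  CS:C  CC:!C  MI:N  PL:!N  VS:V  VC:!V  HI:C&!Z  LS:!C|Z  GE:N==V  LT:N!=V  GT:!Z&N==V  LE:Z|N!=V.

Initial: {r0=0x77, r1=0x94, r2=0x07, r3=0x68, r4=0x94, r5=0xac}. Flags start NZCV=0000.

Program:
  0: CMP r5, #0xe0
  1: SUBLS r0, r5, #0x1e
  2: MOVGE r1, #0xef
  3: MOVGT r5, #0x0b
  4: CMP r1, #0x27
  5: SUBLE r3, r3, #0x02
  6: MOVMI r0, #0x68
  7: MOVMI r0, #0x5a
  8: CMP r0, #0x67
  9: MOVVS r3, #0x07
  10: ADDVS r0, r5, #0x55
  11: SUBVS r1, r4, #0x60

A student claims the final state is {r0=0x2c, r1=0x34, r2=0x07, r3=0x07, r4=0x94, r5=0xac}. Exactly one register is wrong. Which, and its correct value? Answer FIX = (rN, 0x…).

[0] flags=1000 → (cmp)
[1] flags=1000 LS?T → r0=0x8e
[2] flags=1000 GE?F → skip
[3] flags=1000 GT?F → skip
[4] flags=0011 → (cmp)
[5] flags=0011 LE?T → r3=0x66
[6] flags=0011 MI?F → skip
[7] flags=0011 MI?F → skip
[8] flags=0011 → (cmp)
[9] flags=0011 VS?T → r3=0x07
[10] flags=0011 VS?T → r0=0x01
[11] flags=0011 VS?T → r1=0x34

FIX = (r0, 0x01)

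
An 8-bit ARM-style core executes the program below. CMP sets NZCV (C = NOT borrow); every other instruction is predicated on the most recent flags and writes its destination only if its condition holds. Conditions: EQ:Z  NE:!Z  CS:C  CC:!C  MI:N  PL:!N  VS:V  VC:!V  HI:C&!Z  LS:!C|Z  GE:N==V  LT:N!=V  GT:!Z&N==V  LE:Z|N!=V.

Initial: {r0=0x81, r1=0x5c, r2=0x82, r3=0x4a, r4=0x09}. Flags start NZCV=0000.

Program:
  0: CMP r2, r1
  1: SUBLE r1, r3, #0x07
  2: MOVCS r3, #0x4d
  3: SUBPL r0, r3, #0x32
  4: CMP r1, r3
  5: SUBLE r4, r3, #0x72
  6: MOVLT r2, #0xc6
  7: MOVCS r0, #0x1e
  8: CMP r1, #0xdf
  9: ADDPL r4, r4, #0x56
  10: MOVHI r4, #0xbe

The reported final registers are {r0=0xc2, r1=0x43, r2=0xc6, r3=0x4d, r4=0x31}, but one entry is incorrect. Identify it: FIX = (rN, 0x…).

0: ✓ CMP  NZCV=0011
1: ✓ SUBLE  r1←0x43
2: ✓ MOVCS  r3←0x4d
3: ✓ SUBPL  r0←0x1b
4: ✓ CMP  NZCV=1000
5: ✓ SUBLE  r4←0xdb
6: ✓ MOVLT  r2←0xc6
7: · MOVCS
8: ✓ CMP  NZCV=0000
9: ✓ ADDPL  r4←0x31
10: · MOVHI

FIX = (r0, 0x1b)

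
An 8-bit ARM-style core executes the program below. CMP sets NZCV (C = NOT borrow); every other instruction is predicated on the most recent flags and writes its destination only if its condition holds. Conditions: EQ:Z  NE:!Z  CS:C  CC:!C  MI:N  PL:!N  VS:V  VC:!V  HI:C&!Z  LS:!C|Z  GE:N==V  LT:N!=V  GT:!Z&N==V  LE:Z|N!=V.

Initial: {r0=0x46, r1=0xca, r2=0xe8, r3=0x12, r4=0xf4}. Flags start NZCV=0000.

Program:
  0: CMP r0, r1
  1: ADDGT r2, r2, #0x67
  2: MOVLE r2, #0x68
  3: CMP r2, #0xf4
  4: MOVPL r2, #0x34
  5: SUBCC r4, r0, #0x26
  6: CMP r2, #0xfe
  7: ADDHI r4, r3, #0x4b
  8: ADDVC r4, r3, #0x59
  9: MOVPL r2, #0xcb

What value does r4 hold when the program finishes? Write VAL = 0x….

[0] flags=0000 → (cmp)
[1] flags=0000 GT?T → r2=0x4f
[2] flags=0000 LE?F → skip
[3] flags=0000 → (cmp)
[4] flags=0000 PL?T → r2=0x34
[5] flags=0000 CC?T → r4=0x20
[6] flags=0000 → (cmp)
[7] flags=0000 HI?F → skip
[8] flags=0000 VC?T → r4=0x6b
[9] flags=0000 PL?T → r2=0xcb

VAL = 0x6b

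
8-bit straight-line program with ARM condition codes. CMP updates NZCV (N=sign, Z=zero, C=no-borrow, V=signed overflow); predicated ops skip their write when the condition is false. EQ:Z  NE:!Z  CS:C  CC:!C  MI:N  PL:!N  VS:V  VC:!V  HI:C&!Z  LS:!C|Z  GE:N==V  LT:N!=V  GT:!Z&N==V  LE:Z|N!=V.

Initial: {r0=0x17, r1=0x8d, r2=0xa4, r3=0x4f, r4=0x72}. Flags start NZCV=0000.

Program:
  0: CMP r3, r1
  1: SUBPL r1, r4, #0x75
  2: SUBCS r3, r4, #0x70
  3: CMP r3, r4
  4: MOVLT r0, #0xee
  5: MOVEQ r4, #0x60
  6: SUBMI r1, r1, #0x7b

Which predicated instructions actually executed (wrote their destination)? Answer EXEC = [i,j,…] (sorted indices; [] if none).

0: ✓ CMP  NZCV=1001
1: · SUBPL
2: · SUBCS
3: ✓ CMP  NZCV=1000
4: ✓ MOVLT  r0←0xee
5: · MOVEQ
6: ✓ SUBMI  r1←0x12

EXEC = [4,6]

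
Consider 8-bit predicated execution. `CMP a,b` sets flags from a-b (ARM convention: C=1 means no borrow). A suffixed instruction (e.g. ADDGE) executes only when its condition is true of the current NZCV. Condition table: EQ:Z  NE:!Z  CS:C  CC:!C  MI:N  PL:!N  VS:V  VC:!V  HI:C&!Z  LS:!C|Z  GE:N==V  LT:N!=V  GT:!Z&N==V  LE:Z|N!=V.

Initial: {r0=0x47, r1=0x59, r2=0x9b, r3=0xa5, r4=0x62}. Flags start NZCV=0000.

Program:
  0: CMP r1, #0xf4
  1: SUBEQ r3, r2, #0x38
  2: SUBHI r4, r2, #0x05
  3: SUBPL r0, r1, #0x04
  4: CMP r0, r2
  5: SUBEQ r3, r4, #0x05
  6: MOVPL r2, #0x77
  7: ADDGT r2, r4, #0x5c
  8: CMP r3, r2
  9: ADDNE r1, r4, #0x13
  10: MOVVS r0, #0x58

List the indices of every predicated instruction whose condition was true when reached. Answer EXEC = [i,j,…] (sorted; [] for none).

[0] flags=0000 → (cmp)
[1] flags=0000 EQ?F → skip
[2] flags=0000 HI?F → skip
[3] flags=0000 PL?T → r0=0x55
[4] flags=1001 → (cmp)
[5] flags=1001 EQ?F → skip
[6] flags=1001 PL?F → skip
[7] flags=1001 GT?T → r2=0xbe
[8] flags=1000 → (cmp)
[9] flags=1000 NE?T → r1=0x75
[10] flags=1000 VS?F → skip

EXEC = [3,7,9]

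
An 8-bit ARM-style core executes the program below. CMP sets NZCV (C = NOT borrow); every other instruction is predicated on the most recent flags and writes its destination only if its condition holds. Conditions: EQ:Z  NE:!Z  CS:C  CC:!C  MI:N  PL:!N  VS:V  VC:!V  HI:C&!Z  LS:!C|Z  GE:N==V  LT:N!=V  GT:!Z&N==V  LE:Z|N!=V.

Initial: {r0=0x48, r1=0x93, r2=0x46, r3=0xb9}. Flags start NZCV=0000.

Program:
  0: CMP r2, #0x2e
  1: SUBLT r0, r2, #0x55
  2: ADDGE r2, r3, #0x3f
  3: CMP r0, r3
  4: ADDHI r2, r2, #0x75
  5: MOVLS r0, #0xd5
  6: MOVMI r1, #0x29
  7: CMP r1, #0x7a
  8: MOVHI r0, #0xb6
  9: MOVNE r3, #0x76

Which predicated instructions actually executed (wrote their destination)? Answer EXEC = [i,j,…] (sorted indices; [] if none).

EXEC = [2,5,6,9]

0: ✓ CMP  NZCV=0010
1: · SUBLT
2: ✓ ADDGE  r2←0xf8
3: ✓ CMP  NZCV=1001
4: · ADDHI
5: ✓ MOVLS  r0←0xd5
6: ✓ MOVMI  r1←0x29
7: ✓ CMP  NZCV=1000
8: · MOVHI
9: ✓ MOVNE  r3←0x76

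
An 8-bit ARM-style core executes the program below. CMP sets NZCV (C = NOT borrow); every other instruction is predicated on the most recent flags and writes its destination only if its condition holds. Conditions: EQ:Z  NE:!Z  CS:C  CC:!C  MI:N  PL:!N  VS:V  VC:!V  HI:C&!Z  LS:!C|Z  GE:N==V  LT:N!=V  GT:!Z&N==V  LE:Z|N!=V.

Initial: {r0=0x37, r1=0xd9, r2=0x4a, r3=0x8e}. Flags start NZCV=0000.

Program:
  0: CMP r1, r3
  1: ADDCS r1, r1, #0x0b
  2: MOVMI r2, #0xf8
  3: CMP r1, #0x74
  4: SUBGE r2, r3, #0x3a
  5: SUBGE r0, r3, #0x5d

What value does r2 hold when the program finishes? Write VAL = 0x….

VAL = 0x4a

0: ✓ CMP  NZCV=0010
1: ✓ ADDCS  r1←0xe4
2: · MOVMI
3: ✓ CMP  NZCV=0011
4: · SUBGE
5: · SUBGE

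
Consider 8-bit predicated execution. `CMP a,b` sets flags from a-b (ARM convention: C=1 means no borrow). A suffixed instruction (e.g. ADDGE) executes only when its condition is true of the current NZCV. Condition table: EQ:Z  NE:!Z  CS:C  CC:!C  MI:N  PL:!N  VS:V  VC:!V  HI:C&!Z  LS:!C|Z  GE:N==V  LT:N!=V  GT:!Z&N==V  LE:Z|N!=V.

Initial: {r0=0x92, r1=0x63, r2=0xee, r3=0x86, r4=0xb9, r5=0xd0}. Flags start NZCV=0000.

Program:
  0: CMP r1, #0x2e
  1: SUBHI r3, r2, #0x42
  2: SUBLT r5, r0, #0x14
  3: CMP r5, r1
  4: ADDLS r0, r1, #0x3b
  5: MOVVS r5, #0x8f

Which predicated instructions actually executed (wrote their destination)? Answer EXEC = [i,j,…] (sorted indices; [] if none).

EXEC = [1,5]

0: ✓ CMP  NZCV=0010
1: ✓ SUBHI  r3←0xac
2: · SUBLT
3: ✓ CMP  NZCV=0011
4: · ADDLS
5: ✓ MOVVS  r5←0x8f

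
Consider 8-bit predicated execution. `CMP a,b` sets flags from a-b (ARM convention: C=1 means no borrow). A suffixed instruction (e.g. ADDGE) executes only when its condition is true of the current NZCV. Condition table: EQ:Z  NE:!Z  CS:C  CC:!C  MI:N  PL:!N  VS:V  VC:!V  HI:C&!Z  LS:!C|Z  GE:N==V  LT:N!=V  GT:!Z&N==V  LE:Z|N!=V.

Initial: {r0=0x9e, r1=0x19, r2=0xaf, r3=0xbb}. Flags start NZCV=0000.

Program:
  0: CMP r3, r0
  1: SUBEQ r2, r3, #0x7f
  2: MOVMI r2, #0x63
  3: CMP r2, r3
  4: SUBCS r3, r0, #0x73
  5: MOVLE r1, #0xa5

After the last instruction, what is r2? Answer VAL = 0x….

VAL = 0xaf

[0] flags=0010 → (cmp)
[1] flags=0010 EQ?F → skip
[2] flags=0010 MI?F → skip
[3] flags=1000 → (cmp)
[4] flags=1000 CS?F → skip
[5] flags=1000 LE?T → r1=0xa5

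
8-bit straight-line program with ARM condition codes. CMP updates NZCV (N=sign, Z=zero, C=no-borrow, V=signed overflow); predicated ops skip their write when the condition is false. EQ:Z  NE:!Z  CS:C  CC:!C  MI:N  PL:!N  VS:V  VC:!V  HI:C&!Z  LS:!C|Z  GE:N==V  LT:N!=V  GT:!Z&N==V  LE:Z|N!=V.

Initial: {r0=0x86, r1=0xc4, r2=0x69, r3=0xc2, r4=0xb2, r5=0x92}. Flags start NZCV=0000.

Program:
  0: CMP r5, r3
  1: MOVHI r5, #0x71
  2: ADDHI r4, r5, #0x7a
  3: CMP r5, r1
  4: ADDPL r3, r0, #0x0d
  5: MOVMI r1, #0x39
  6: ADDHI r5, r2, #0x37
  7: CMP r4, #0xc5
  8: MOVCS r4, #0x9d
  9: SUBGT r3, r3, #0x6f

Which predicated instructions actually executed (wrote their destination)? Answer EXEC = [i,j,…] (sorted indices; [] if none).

[0] flags=1000 → (cmp)
[1] flags=1000 HI?F → skip
[2] flags=1000 HI?F → skip
[3] flags=1000 → (cmp)
[4] flags=1000 PL?F → skip
[5] flags=1000 MI?T → r1=0x39
[6] flags=1000 HI?F → skip
[7] flags=1000 → (cmp)
[8] flags=1000 CS?F → skip
[9] flags=1000 GT?F → skip

EXEC = [5]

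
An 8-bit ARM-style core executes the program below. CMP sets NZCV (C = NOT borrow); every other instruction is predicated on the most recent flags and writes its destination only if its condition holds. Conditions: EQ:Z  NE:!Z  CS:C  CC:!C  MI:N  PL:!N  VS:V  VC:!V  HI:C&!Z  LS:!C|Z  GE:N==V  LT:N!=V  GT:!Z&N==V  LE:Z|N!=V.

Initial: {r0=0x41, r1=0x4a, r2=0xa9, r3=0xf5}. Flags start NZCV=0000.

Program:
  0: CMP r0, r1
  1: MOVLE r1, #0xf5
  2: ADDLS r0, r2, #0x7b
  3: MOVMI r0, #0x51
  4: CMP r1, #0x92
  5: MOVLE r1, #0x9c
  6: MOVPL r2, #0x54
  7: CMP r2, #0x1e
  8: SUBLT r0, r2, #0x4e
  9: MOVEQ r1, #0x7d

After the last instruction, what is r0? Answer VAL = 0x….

VAL = 0x51

0: ✓ CMP  NZCV=1000
1: ✓ MOVLE  r1←0xf5
2: ✓ ADDLS  r0←0x24
3: ✓ MOVMI  r0←0x51
4: ✓ CMP  NZCV=0010
5: · MOVLE
6: ✓ MOVPL  r2←0x54
7: ✓ CMP  NZCV=0010
8: · SUBLT
9: · MOVEQ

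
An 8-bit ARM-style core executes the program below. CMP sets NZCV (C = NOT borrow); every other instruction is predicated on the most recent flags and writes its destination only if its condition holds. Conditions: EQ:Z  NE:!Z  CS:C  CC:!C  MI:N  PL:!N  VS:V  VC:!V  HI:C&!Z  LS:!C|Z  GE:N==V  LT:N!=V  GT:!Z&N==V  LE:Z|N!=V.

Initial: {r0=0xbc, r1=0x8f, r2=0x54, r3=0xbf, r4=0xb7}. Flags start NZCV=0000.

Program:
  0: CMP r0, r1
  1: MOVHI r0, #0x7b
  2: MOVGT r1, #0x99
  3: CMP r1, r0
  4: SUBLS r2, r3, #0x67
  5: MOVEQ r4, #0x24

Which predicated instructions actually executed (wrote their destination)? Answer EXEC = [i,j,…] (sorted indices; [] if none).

0: ✓ CMP  NZCV=0010
1: ✓ MOVHI  r0←0x7b
2: ✓ MOVGT  r1←0x99
3: ✓ CMP  NZCV=0011
4: · SUBLS
5: · MOVEQ

EXEC = [1,2]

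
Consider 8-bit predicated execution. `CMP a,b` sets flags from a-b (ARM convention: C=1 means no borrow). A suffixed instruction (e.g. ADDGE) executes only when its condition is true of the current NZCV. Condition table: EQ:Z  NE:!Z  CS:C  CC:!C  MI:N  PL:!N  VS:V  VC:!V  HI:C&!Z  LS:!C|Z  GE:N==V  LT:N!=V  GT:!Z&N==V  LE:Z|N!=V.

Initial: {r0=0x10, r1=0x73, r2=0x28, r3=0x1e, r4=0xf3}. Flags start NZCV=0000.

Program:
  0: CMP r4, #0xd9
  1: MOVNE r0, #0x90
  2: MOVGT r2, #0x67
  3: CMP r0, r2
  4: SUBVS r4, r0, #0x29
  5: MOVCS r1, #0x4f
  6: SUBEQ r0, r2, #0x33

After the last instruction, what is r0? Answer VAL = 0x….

[0] flags=0010 → (cmp)
[1] flags=0010 NE?T → r0=0x90
[2] flags=0010 GT?T → r2=0x67
[3] flags=0011 → (cmp)
[4] flags=0011 VS?T → r4=0x67
[5] flags=0011 CS?T → r1=0x4f
[6] flags=0011 EQ?F → skip

VAL = 0x90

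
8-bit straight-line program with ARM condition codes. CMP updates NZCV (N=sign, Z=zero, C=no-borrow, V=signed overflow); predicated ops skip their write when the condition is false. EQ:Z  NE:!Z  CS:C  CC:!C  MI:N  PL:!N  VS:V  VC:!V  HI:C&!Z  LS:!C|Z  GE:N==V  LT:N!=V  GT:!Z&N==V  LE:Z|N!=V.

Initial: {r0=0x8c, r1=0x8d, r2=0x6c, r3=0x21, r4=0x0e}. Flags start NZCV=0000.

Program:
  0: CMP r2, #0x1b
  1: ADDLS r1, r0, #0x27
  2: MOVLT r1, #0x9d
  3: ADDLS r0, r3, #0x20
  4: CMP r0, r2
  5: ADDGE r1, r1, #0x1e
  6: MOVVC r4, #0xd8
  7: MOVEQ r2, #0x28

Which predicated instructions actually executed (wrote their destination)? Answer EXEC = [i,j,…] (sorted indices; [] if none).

EXEC = []

[0] flags=0010 → (cmp)
[1] flags=0010 LS?F → skip
[2] flags=0010 LT?F → skip
[3] flags=0010 LS?F → skip
[4] flags=0011 → (cmp)
[5] flags=0011 GE?F → skip
[6] flags=0011 VC?F → skip
[7] flags=0011 EQ?F → skip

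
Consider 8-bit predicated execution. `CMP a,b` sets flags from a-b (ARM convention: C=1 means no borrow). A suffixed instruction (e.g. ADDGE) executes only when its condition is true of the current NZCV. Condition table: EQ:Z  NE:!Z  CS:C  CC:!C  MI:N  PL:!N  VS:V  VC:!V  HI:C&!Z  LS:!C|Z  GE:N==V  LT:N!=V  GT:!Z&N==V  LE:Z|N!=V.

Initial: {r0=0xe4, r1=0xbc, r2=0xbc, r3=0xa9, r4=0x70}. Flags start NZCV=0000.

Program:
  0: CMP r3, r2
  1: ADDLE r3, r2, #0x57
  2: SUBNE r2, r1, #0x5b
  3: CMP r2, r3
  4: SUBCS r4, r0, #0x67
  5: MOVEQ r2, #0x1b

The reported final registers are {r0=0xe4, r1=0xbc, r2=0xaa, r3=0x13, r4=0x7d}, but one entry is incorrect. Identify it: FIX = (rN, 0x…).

[0] flags=1000 → (cmp)
[1] flags=1000 LE?T → r3=0x13
[2] flags=1000 NE?T → r2=0x61
[3] flags=0010 → (cmp)
[4] flags=0010 CS?T → r4=0x7d
[5] flags=0010 EQ?F → skip

FIX = (r2, 0x61)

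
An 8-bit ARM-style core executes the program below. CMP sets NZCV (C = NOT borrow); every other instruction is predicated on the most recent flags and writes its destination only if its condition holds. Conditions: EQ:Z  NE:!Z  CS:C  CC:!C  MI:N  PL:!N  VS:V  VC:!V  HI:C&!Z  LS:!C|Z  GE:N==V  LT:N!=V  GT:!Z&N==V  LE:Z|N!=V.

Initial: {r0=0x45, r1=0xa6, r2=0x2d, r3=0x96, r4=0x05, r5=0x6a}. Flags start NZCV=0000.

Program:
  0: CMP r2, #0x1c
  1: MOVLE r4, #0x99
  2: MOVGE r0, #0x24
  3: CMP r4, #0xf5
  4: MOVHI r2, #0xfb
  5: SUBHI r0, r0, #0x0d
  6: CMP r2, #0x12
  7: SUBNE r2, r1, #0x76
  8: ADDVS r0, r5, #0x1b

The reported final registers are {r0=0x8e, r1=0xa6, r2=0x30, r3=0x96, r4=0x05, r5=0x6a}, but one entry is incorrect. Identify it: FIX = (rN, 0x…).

[0] flags=0010 → (cmp)
[1] flags=0010 LE?F → skip
[2] flags=0010 GE?T → r0=0x24
[3] flags=0000 → (cmp)
[4] flags=0000 HI?F → skip
[5] flags=0000 HI?F → skip
[6] flags=0010 → (cmp)
[7] flags=0010 NE?T → r2=0x30
[8] flags=0010 VS?F → skip

FIX = (r0, 0x24)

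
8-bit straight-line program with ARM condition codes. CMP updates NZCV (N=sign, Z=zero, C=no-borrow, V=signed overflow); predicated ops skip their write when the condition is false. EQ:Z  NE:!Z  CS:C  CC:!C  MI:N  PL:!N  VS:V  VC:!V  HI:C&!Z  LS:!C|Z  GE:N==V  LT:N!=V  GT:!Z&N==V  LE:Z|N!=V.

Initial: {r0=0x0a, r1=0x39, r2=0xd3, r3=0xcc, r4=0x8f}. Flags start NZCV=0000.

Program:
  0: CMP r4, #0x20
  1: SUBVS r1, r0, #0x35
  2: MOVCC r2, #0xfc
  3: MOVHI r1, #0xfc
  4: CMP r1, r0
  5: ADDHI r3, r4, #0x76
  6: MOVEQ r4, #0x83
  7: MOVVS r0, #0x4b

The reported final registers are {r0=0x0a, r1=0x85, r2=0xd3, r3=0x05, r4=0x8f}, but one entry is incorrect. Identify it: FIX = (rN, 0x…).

[0] flags=0011 → (cmp)
[1] flags=0011 VS?T → r1=0xd5
[2] flags=0011 CC?F → skip
[3] flags=0011 HI?T → r1=0xfc
[4] flags=1010 → (cmp)
[5] flags=1010 HI?T → r3=0x05
[6] flags=1010 EQ?F → skip
[7] flags=1010 VS?F → skip

FIX = (r1, 0xfc)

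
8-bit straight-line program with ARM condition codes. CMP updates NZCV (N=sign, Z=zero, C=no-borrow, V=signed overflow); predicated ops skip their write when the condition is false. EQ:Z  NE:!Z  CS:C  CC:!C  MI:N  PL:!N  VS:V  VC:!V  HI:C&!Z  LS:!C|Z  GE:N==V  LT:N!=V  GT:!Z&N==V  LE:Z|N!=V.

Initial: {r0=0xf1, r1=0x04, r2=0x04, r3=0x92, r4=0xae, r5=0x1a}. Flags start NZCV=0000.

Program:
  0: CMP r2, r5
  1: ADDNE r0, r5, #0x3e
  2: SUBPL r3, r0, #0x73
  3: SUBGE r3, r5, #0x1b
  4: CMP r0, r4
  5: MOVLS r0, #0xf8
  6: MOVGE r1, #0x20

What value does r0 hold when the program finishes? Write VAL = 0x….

0: ✓ CMP  NZCV=1000
1: ✓ ADDNE  r0←0x58
2: · SUBPL
3: · SUBGE
4: ✓ CMP  NZCV=1001
5: ✓ MOVLS  r0←0xf8
6: ✓ MOVGE  r1←0x20

VAL = 0xf8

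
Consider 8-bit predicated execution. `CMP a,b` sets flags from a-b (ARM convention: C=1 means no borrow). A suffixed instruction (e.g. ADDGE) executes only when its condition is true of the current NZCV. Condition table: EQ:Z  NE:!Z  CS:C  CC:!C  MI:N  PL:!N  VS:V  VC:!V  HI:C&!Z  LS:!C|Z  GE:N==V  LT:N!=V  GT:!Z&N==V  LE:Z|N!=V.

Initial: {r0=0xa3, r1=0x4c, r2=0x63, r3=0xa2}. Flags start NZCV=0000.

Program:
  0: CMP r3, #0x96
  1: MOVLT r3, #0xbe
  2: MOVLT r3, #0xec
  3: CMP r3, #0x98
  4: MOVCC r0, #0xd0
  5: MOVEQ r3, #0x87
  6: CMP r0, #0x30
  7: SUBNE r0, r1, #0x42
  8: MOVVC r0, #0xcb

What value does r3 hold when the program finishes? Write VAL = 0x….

[0] flags=0010 → (cmp)
[1] flags=0010 LT?F → skip
[2] flags=0010 LT?F → skip
[3] flags=0010 → (cmp)
[4] flags=0010 CC?F → skip
[5] flags=0010 EQ?F → skip
[6] flags=0011 → (cmp)
[7] flags=0011 NE?T → r0=0x0a
[8] flags=0011 VC?F → skip

VAL = 0xa2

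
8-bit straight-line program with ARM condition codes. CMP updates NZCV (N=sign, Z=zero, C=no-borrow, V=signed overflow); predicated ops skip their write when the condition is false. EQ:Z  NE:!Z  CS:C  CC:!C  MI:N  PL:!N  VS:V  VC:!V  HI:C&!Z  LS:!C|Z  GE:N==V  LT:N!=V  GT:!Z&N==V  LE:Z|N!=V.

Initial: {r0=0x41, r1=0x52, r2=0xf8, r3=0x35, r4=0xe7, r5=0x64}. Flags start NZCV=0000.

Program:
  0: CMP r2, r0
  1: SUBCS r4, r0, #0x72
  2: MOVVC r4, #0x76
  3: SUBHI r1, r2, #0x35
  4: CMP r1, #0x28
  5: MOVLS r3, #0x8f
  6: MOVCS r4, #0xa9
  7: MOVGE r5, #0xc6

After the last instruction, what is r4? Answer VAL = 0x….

VAL = 0xa9

[0] flags=1010 → (cmp)
[1] flags=1010 CS?T → r4=0xcf
[2] flags=1010 VC?T → r4=0x76
[3] flags=1010 HI?T → r1=0xc3
[4] flags=1010 → (cmp)
[5] flags=1010 LS?F → skip
[6] flags=1010 CS?T → r4=0xa9
[7] flags=1010 GE?F → skip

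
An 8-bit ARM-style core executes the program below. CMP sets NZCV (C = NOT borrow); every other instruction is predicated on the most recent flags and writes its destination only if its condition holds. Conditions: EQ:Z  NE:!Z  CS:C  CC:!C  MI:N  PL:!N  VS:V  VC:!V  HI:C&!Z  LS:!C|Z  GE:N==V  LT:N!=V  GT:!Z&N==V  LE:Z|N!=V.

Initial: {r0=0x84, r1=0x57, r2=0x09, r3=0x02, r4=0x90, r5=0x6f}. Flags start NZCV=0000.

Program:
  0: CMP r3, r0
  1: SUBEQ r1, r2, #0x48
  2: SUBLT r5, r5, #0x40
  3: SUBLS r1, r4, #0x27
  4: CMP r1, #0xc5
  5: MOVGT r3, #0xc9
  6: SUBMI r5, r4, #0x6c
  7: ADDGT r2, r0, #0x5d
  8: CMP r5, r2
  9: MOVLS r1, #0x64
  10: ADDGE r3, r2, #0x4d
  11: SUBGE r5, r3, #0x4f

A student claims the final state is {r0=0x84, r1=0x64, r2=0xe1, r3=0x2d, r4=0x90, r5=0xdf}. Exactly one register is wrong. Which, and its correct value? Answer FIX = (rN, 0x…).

FIX = (r3, 0x2e)

0: ✓ CMP  NZCV=0000
1: · SUBEQ
2: · SUBLT
3: ✓ SUBLS  r1←0x69
4: ✓ CMP  NZCV=1001
5: ✓ MOVGT  r3←0xc9
6: ✓ SUBMI  r5←0x24
7: ✓ ADDGT  r2←0xe1
8: ✓ CMP  NZCV=0000
9: ✓ MOVLS  r1←0x64
10: ✓ ADDGE  r3←0x2e
11: ✓ SUBGE  r5←0xdf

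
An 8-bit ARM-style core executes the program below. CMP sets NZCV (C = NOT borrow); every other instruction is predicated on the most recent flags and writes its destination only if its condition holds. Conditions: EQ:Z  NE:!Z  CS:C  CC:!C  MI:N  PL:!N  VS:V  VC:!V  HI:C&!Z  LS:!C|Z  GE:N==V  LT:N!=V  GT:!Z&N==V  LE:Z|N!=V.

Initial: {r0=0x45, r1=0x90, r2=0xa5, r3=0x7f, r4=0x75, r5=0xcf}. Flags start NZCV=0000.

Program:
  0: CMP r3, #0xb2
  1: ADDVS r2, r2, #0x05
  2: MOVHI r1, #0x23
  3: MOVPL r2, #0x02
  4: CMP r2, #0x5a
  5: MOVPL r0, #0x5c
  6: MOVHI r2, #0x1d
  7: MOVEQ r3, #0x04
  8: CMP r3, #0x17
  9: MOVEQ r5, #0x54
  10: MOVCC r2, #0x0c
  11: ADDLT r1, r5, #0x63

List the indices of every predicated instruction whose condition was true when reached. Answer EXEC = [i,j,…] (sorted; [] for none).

[0] flags=1001 → (cmp)
[1] flags=1001 VS?T → r2=0xaa
[2] flags=1001 HI?F → skip
[3] flags=1001 PL?F → skip
[4] flags=0011 → (cmp)
[5] flags=0011 PL?T → r0=0x5c
[6] flags=0011 HI?T → r2=0x1d
[7] flags=0011 EQ?F → skip
[8] flags=0010 → (cmp)
[9] flags=0010 EQ?F → skip
[10] flags=0010 CC?F → skip
[11] flags=0010 LT?F → skip

EXEC = [1,5,6]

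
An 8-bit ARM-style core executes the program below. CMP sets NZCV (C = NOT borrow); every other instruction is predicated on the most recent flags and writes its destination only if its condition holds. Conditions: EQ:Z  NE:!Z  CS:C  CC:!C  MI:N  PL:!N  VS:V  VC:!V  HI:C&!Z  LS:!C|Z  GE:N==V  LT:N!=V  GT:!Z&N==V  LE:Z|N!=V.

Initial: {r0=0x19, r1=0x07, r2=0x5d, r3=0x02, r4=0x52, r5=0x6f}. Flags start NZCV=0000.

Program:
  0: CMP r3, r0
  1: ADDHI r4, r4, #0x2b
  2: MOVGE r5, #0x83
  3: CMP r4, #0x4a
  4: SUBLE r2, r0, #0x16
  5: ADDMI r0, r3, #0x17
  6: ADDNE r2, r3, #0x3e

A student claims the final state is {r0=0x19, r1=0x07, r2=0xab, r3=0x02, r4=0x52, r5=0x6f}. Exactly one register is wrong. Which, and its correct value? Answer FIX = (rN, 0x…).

[0] flags=1000 → (cmp)
[1] flags=1000 HI?F → skip
[2] flags=1000 GE?F → skip
[3] flags=0010 → (cmp)
[4] flags=0010 LE?F → skip
[5] flags=0010 MI?F → skip
[6] flags=0010 NE?T → r2=0x40

FIX = (r2, 0x40)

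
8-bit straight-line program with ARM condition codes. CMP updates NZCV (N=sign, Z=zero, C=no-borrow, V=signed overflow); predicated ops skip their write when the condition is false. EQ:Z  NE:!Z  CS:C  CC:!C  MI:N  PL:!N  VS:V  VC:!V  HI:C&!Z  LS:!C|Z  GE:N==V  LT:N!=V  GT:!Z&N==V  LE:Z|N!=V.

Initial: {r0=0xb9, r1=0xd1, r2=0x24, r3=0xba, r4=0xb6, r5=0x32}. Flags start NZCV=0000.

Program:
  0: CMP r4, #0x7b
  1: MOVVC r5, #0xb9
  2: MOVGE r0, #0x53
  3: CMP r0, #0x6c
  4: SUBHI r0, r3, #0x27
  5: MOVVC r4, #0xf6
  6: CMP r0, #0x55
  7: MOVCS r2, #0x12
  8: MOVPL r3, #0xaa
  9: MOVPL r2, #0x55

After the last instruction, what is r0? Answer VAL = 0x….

0: ✓ CMP  NZCV=0011
1: · MOVVC
2: · MOVGE
3: ✓ CMP  NZCV=0011
4: ✓ SUBHI  r0←0x93
5: · MOVVC
6: ✓ CMP  NZCV=0011
7: ✓ MOVCS  r2←0x12
8: ✓ MOVPL  r3←0xaa
9: ✓ MOVPL  r2←0x55

VAL = 0x93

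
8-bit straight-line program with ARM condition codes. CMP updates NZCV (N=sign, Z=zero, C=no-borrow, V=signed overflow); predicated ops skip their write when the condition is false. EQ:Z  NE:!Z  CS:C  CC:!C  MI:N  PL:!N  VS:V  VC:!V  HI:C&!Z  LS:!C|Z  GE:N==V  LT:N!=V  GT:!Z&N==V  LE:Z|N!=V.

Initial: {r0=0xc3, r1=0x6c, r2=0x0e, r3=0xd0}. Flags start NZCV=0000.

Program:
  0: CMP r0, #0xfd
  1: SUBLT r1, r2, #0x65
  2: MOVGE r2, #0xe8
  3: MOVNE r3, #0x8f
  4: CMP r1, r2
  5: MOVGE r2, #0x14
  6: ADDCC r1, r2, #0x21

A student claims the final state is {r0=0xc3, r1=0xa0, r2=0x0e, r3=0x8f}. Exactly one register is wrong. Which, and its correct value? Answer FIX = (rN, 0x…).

0: ✓ CMP  NZCV=1000
1: ✓ SUBLT  r1←0xa9
2: · MOVGE
3: ✓ MOVNE  r3←0x8f
4: ✓ CMP  NZCV=1010
5: · MOVGE
6: · ADDCC

FIX = (r1, 0xa9)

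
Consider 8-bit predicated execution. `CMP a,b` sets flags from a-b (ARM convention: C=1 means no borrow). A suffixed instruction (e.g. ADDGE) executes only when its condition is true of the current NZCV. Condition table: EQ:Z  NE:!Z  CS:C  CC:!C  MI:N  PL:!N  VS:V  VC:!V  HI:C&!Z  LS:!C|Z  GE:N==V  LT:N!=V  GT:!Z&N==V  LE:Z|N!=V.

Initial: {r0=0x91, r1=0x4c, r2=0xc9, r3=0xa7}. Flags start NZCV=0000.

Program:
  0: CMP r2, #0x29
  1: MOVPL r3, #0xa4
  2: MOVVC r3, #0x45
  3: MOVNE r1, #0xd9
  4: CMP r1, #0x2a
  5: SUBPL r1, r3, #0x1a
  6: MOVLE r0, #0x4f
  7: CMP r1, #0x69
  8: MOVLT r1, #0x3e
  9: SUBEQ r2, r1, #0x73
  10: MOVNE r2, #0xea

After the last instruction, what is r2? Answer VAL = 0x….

[0] flags=1010 → (cmp)
[1] flags=1010 PL?F → skip
[2] flags=1010 VC?T → r3=0x45
[3] flags=1010 NE?T → r1=0xd9
[4] flags=1010 → (cmp)
[5] flags=1010 PL?F → skip
[6] flags=1010 LE?T → r0=0x4f
[7] flags=0011 → (cmp)
[8] flags=0011 LT?T → r1=0x3e
[9] flags=0011 EQ?F → skip
[10] flags=0011 NE?T → r2=0xea

VAL = 0xea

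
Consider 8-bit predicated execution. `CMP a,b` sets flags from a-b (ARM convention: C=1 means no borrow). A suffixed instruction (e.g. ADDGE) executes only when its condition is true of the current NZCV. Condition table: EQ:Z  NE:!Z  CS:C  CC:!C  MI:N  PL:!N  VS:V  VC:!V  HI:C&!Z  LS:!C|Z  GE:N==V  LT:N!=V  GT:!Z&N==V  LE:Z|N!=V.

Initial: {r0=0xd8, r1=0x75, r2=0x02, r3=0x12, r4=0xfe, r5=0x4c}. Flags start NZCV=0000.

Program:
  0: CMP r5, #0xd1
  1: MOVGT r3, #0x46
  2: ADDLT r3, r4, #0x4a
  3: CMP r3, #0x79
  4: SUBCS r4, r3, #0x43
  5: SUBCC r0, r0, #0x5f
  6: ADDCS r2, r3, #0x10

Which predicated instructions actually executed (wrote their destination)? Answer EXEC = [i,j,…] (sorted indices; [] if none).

EXEC = [1,5]

0: ✓ CMP  NZCV=0000
1: ✓ MOVGT  r3←0x46
2: · ADDLT
3: ✓ CMP  NZCV=1000
4: · SUBCS
5: ✓ SUBCC  r0←0x79
6: · ADDCS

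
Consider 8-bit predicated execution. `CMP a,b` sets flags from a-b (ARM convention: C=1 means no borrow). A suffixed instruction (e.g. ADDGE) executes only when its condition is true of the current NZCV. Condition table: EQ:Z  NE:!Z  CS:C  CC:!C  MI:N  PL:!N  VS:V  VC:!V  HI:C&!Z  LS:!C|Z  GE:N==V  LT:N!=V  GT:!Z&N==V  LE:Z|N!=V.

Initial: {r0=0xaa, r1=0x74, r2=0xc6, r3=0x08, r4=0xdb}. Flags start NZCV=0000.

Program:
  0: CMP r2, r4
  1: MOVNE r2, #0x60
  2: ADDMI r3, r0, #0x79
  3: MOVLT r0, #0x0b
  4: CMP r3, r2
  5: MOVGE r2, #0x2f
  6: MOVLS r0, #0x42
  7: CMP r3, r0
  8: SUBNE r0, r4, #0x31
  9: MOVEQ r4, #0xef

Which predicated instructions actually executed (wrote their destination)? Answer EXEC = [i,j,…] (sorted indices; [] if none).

0: ✓ CMP  NZCV=1000
1: ✓ MOVNE  r2←0x60
2: ✓ ADDMI  r3←0x23
3: ✓ MOVLT  r0←0x0b
4: ✓ CMP  NZCV=1000
5: · MOVGE
6: ✓ MOVLS  r0←0x42
7: ✓ CMP  NZCV=1000
8: ✓ SUBNE  r0←0xaa
9: · MOVEQ

EXEC = [1,2,3,6,8]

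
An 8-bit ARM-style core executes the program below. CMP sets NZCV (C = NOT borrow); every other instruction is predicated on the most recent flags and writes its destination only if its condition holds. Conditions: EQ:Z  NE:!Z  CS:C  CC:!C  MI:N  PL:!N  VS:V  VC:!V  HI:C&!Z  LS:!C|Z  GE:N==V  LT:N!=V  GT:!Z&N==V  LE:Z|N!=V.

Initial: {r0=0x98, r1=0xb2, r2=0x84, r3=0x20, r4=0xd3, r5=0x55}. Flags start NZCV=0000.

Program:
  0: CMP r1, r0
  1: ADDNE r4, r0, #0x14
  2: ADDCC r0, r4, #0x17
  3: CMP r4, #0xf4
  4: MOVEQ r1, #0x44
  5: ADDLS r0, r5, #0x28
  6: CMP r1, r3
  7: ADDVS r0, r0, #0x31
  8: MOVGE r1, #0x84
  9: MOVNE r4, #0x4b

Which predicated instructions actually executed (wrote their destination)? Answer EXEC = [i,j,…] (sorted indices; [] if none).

EXEC = [1,5,9]

0: ✓ CMP  NZCV=0010
1: ✓ ADDNE  r4←0xac
2: · ADDCC
3: ✓ CMP  NZCV=1000
4: · MOVEQ
5: ✓ ADDLS  r0←0x7d
6: ✓ CMP  NZCV=1010
7: · ADDVS
8: · MOVGE
9: ✓ MOVNE  r4←0x4b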